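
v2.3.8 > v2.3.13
False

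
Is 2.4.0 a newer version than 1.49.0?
Yes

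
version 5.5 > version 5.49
False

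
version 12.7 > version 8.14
True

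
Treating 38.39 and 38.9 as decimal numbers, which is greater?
38.9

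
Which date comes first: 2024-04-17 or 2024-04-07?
2024-04-07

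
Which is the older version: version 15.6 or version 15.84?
version 15.6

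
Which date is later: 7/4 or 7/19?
7/19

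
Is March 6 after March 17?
No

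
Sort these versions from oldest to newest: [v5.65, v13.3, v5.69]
[v5.65, v5.69, v13.3]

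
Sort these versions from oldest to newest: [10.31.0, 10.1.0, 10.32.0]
[10.1.0, 10.31.0, 10.32.0]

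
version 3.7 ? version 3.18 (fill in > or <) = <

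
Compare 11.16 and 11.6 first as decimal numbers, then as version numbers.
As decimals: 11.16 < 11.6. As versions: v11.16 > v11.6 (minor version 16 > 6).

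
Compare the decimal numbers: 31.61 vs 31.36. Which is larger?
31.61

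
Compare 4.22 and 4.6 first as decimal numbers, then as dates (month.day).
As decimals: 4.22 < 4.6. As dates: 4/22 is later than 4/6 (day 22 > day 6).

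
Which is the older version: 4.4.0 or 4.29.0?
4.4.0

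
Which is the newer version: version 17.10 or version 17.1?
version 17.10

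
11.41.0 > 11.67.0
False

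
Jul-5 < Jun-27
False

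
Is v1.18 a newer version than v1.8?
Yes. Version numbers are compared segment by segment as integers, not as decimals: minor version 18 > 8, so v1.18 > v1.8 (even though the decimal 1.18 < 1.8).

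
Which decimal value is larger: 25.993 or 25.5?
25.993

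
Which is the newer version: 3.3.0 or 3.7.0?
3.7.0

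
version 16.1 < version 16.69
True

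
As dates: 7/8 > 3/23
True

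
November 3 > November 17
False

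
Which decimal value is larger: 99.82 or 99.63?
99.82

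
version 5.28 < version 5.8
False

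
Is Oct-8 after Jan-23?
Yes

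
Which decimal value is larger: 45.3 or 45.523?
45.523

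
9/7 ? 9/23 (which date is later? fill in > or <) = <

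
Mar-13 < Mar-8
False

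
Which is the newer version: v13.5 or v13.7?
v13.7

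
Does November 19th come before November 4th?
No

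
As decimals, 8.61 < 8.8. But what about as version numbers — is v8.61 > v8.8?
True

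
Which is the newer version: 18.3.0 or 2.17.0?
18.3.0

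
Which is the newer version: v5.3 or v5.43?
v5.43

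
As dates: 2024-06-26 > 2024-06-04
True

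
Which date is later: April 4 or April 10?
April 10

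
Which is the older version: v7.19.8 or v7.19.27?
v7.19.8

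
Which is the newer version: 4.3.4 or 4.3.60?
4.3.60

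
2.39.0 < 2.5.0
False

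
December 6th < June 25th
False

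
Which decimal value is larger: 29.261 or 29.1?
29.261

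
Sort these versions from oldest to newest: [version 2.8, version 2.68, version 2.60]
[version 2.8, version 2.60, version 2.68]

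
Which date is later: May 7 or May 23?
May 23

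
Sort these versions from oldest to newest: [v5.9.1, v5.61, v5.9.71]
[v5.9.1, v5.9.71, v5.61]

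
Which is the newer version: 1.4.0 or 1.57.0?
1.57.0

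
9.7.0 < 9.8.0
True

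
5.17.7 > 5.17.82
False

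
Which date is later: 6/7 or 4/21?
6/7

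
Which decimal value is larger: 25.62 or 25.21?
25.62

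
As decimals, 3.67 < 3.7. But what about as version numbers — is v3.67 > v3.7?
True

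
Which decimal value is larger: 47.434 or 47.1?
47.434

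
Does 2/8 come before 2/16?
Yes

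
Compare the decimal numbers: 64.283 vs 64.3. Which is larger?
64.3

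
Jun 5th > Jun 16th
False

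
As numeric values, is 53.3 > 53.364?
False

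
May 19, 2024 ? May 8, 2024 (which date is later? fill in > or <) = >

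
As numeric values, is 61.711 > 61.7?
True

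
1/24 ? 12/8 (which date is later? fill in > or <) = <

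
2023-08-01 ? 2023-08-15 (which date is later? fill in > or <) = <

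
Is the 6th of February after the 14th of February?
No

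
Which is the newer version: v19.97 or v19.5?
v19.97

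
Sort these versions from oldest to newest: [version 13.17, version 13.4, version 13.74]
[version 13.4, version 13.17, version 13.74]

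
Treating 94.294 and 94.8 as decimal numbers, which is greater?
94.8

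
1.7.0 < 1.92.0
True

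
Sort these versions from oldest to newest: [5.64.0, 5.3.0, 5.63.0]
[5.3.0, 5.63.0, 5.64.0]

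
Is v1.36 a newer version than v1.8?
Yes. Version numbers are compared segment by segment as integers, not as decimals: minor version 36 > 8, so v1.36 > v1.8 (even though the decimal 1.36 < 1.8).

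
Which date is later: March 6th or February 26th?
March 6th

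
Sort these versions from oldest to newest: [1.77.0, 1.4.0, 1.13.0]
[1.4.0, 1.13.0, 1.77.0]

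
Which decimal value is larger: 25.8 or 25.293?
25.8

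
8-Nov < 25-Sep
False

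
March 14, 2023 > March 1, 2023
True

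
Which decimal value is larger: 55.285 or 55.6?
55.6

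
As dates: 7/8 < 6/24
False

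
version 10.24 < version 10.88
True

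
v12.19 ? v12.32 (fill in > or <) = <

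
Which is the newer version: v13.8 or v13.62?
v13.62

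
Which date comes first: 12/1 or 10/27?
10/27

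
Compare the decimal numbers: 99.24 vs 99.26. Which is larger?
99.26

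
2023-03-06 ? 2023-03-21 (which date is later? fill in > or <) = <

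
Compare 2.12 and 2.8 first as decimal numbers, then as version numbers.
As decimals: 2.12 < 2.8. As versions: v2.12 > v2.8 (minor version 12 > 8).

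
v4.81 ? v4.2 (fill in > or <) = >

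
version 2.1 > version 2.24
False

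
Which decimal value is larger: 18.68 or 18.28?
18.68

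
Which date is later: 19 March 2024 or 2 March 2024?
19 March 2024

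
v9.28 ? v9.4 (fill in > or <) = >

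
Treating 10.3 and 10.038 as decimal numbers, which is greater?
10.3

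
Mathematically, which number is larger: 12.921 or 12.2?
12.921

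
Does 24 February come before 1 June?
Yes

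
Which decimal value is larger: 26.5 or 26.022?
26.5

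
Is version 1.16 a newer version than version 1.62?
No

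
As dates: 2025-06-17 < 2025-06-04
False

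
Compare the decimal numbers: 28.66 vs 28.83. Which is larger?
28.83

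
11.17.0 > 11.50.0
False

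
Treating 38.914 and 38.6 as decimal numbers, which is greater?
38.914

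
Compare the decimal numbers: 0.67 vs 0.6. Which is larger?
0.67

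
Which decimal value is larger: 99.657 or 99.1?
99.657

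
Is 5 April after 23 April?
No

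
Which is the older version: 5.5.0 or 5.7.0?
5.5.0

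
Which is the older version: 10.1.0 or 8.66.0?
8.66.0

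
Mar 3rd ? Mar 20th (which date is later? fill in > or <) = <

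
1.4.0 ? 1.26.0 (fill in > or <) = <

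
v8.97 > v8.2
True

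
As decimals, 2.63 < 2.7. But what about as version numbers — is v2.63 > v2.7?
True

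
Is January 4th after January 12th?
No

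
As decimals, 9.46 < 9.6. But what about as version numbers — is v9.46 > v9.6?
True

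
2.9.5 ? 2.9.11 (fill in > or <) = <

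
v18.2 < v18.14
True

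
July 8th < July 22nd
True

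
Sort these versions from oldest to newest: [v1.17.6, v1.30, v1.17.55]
[v1.17.6, v1.17.55, v1.30]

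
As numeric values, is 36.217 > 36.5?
False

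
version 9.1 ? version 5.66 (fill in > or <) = >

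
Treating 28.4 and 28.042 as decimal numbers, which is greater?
28.4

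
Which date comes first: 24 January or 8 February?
24 January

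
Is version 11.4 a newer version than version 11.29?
No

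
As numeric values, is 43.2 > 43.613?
False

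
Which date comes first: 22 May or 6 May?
6 May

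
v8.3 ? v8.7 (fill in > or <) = <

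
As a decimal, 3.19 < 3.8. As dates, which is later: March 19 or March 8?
March 19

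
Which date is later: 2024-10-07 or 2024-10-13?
2024-10-13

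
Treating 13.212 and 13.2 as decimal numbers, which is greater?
13.212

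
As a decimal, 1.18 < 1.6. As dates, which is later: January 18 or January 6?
January 18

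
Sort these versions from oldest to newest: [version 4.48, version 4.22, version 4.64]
[version 4.22, version 4.48, version 4.64]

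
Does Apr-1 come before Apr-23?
Yes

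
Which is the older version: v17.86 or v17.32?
v17.32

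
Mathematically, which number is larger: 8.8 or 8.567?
8.8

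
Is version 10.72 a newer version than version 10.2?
Yes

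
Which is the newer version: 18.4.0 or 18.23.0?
18.23.0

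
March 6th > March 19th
False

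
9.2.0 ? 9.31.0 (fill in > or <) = <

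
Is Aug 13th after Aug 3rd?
Yes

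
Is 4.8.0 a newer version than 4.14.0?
No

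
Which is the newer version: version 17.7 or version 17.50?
version 17.50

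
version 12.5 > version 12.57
False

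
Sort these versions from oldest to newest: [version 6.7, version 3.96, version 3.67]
[version 3.67, version 3.96, version 6.7]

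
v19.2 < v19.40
True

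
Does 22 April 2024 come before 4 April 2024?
No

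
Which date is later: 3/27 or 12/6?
12/6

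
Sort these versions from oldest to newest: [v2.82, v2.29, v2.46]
[v2.29, v2.46, v2.82]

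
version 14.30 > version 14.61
False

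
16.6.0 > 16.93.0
False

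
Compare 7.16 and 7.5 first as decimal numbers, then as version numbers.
As decimals: 7.16 < 7.5. As versions: v7.16 > v7.5 (minor version 16 > 5).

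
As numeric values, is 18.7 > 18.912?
False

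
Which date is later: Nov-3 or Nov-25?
Nov-25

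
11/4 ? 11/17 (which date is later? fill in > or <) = <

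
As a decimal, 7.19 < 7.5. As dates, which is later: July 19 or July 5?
July 19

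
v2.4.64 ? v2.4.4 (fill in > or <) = >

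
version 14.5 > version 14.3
True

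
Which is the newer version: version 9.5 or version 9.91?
version 9.91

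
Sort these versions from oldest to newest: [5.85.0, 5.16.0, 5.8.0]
[5.8.0, 5.16.0, 5.85.0]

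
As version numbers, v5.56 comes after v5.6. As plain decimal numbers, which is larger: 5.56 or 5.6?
5.6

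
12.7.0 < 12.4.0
False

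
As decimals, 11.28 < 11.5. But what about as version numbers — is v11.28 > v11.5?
True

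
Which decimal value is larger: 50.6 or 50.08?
50.6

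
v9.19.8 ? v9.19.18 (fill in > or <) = <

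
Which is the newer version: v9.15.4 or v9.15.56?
v9.15.56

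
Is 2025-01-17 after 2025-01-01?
Yes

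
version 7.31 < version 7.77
True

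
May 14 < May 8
False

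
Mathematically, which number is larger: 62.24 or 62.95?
62.95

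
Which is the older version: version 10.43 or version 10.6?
version 10.6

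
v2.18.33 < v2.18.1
False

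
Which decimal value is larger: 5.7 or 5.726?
5.726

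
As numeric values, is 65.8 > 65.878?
False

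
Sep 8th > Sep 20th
False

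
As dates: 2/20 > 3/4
False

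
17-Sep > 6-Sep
True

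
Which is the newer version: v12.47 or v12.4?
v12.47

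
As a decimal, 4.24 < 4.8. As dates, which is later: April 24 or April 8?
April 24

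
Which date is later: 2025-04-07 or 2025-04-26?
2025-04-26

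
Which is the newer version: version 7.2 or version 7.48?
version 7.48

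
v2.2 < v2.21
True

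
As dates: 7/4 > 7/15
False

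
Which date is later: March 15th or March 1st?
March 15th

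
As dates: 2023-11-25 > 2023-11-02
True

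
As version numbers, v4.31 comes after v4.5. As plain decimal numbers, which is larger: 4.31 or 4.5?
4.5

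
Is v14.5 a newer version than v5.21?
Yes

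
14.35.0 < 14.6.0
False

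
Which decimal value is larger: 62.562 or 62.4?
62.562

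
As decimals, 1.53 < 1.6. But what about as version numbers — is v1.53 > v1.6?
True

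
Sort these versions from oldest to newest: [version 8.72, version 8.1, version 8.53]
[version 8.1, version 8.53, version 8.72]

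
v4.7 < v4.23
True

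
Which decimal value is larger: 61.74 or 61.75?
61.75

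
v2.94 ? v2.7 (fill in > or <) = >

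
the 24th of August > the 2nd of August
True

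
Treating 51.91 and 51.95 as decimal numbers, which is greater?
51.95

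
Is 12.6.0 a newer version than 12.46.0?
No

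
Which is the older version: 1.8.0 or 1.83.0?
1.8.0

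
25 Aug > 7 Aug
True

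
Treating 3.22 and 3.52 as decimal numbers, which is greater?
3.52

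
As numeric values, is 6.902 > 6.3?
True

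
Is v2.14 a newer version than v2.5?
Yes. Version numbers are compared segment by segment as integers, not as decimals: minor version 14 > 5, so v2.14 > v2.5 (even though the decimal 2.14 < 2.5).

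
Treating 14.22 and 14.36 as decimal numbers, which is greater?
14.36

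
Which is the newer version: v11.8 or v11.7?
v11.8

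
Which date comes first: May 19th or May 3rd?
May 3rd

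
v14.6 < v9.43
False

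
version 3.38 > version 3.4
True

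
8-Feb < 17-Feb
True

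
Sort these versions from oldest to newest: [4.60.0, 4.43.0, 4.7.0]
[4.7.0, 4.43.0, 4.60.0]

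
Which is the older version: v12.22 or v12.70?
v12.22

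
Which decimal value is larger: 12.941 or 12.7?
12.941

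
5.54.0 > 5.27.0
True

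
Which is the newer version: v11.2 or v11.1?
v11.2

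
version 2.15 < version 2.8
False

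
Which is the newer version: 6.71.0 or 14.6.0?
14.6.0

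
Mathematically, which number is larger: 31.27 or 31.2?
31.27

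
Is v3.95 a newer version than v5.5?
No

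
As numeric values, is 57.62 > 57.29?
True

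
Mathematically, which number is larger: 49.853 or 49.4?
49.853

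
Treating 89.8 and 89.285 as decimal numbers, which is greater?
89.8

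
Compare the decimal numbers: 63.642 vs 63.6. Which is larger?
63.642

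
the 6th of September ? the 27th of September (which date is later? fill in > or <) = <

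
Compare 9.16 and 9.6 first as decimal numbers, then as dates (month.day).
As decimals: 9.16 < 9.6. As dates: 9/16 is later than 9/6 (day 16 > day 6).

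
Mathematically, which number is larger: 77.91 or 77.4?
77.91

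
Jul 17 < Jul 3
False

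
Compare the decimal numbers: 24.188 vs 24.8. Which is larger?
24.8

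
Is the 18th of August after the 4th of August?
Yes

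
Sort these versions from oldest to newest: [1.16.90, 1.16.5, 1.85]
[1.16.5, 1.16.90, 1.85]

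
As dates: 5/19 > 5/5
True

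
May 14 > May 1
True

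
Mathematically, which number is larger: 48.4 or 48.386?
48.4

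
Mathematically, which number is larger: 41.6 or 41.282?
41.6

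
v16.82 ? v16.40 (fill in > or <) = >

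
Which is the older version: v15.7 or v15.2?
v15.2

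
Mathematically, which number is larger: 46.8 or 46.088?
46.8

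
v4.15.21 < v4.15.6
False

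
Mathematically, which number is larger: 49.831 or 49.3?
49.831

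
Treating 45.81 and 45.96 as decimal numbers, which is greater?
45.96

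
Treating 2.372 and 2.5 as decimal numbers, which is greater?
2.5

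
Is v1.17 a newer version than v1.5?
Yes. Version numbers are compared segment by segment as integers, not as decimals: minor version 17 > 5, so v1.17 > v1.5 (even though the decimal 1.17 < 1.5).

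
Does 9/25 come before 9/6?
No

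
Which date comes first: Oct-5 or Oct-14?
Oct-5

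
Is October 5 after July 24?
Yes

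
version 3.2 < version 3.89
True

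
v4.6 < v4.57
True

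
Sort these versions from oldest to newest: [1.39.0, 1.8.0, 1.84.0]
[1.8.0, 1.39.0, 1.84.0]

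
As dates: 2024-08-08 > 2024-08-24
False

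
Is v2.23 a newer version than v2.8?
Yes. Version numbers are compared segment by segment as integers, not as decimals: minor version 23 > 8, so v2.23 > v2.8 (even though the decimal 2.23 < 2.8).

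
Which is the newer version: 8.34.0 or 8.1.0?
8.34.0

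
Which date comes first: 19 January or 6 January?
6 January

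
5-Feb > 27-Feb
False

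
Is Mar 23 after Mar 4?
Yes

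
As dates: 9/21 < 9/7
False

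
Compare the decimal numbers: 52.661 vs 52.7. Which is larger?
52.7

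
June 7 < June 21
True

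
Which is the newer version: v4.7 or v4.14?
v4.14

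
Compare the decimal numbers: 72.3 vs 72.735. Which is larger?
72.735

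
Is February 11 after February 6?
Yes. Day 11 comes after day 6 in February — this is a date comparison, not a decimal one (the decimal 2.11 would be smaller than 2.6).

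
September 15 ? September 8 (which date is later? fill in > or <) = >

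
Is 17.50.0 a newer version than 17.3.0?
Yes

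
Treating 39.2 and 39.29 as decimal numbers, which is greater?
39.29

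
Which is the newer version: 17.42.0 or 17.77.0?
17.77.0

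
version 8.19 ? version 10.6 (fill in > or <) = <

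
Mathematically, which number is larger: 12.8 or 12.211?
12.8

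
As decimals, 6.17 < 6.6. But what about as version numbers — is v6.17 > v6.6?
True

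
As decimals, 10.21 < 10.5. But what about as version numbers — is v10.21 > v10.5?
True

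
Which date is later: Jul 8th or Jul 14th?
Jul 14th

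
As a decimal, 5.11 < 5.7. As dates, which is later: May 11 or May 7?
May 11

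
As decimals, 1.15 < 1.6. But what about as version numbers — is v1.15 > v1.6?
True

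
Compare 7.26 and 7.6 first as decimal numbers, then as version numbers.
As decimals: 7.26 < 7.6. As versions: v7.26 > v7.6 (minor version 26 > 6).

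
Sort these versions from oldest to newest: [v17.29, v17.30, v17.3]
[v17.3, v17.29, v17.30]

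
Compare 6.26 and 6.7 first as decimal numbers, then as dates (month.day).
As decimals: 6.26 < 6.7. As dates: 6/26 is later than 6/7 (day 26 > day 7).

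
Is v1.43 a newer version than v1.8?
Yes. Version numbers are compared segment by segment as integers, not as decimals: minor version 43 > 8, so v1.43 > v1.8 (even though the decimal 1.43 < 1.8).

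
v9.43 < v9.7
False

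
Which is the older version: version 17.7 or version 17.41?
version 17.7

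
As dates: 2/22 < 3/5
True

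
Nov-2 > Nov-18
False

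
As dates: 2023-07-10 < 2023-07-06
False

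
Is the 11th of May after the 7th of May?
Yes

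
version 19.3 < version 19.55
True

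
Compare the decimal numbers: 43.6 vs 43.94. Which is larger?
43.94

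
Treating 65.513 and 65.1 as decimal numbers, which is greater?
65.513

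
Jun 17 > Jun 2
True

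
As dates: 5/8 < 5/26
True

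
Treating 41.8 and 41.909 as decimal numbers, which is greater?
41.909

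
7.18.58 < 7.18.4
False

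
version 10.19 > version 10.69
False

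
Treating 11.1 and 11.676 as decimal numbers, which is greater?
11.676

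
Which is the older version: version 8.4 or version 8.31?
version 8.4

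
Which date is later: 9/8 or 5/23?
9/8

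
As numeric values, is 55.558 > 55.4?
True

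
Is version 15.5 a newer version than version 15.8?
No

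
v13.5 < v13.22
True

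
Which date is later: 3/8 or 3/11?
3/11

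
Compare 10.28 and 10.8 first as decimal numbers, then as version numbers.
As decimals: 10.28 < 10.8. As versions: v10.28 > v10.8 (minor version 28 > 8).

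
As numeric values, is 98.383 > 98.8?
False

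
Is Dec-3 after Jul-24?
Yes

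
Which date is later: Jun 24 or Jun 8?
Jun 24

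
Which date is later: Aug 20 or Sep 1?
Sep 1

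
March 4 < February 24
False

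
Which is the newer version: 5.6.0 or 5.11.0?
5.11.0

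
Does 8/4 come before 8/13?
Yes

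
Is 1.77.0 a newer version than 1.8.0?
Yes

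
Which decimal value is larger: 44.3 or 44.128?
44.3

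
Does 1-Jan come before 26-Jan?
Yes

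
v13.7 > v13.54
False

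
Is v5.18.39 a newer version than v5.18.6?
Yes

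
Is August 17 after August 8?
Yes. Day 17 comes after day 8 in August — this is a date comparison, not a decimal one (the decimal 8.17 would be smaller than 8.8).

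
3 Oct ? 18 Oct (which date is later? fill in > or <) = <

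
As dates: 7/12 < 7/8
False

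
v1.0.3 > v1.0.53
False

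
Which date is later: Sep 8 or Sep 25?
Sep 25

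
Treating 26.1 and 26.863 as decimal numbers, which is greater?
26.863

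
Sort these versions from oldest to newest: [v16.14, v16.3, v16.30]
[v16.3, v16.14, v16.30]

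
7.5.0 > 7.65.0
False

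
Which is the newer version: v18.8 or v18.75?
v18.75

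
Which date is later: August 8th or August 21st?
August 21st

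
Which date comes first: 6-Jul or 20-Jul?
6-Jul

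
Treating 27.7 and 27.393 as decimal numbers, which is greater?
27.7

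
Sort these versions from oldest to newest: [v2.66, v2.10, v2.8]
[v2.8, v2.10, v2.66]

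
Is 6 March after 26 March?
No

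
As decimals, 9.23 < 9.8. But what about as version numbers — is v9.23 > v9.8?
True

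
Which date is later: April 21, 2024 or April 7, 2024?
April 21, 2024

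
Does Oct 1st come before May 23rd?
No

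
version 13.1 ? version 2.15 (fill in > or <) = >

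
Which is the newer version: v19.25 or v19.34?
v19.34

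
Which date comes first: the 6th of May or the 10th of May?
the 6th of May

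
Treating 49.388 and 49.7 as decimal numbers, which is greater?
49.7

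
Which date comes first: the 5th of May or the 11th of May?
the 5th of May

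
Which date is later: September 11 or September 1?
September 11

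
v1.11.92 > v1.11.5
True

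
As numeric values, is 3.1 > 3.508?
False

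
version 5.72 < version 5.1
False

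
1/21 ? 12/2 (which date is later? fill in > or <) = <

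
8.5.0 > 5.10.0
True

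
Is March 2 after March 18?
No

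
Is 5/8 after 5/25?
No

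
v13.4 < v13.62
True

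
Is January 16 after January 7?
Yes. Day 16 comes after day 7 in January — this is a date comparison, not a decimal one (the decimal 1.16 would be smaller than 1.7).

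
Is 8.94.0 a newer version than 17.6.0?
No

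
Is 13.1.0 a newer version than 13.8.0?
No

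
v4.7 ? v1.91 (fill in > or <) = >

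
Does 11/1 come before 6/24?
No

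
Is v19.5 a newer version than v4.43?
Yes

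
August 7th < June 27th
False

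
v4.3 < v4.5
True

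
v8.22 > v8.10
True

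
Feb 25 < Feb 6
False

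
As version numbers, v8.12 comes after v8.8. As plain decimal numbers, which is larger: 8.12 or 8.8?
8.8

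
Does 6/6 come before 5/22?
No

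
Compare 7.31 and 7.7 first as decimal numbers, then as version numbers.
As decimals: 7.31 < 7.7. As versions: v7.31 > v7.7 (minor version 31 > 7).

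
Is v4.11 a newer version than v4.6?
Yes. Version numbers are compared segment by segment as integers, not as decimals: minor version 11 > 6, so v4.11 > v4.6 (even though the decimal 4.11 < 4.6).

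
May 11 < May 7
False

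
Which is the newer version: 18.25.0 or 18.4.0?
18.25.0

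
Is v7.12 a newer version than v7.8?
Yes. Version numbers are compared segment by segment as integers, not as decimals: minor version 12 > 8, so v7.12 > v7.8 (even though the decimal 7.12 < 7.8).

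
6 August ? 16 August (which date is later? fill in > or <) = <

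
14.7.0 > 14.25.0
False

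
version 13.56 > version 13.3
True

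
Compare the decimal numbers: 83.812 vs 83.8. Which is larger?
83.812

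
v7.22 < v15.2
True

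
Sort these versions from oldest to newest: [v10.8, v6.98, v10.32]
[v6.98, v10.8, v10.32]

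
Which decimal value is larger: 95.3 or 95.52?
95.52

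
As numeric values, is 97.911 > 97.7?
True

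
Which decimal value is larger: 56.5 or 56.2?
56.5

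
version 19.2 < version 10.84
False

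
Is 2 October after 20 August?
Yes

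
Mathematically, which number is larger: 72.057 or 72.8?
72.8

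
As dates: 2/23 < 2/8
False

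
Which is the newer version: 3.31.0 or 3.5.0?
3.31.0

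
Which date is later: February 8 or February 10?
February 10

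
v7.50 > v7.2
True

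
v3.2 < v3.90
True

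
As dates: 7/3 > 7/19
False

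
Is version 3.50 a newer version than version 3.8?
Yes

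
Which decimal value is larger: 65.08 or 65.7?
65.7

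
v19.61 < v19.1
False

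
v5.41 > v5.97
False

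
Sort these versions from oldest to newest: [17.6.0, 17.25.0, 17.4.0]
[17.4.0, 17.6.0, 17.25.0]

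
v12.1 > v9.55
True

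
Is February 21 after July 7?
No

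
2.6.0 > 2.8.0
False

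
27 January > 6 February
False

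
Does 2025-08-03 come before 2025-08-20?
Yes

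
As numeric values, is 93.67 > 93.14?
True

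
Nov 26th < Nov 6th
False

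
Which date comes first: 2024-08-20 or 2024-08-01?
2024-08-01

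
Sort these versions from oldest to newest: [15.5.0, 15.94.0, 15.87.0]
[15.5.0, 15.87.0, 15.94.0]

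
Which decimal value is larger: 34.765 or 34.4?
34.765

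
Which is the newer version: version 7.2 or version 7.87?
version 7.87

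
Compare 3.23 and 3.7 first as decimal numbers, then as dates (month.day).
As decimals: 3.23 < 3.7. As dates: 3/23 is later than 3/7 (day 23 > day 7).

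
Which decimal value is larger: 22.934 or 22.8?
22.934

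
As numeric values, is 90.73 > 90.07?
True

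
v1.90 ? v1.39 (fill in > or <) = >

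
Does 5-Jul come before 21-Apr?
No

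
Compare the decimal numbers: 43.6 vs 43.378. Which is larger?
43.6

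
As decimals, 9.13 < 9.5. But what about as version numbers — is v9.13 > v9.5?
True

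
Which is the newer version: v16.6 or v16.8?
v16.8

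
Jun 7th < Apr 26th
False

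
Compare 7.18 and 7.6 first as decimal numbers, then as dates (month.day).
As decimals: 7.18 < 7.6. As dates: 7/18 is later than 7/6 (day 18 > day 6).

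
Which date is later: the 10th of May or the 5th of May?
the 10th of May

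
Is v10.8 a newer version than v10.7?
Yes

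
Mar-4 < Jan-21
False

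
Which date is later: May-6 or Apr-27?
May-6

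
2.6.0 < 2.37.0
True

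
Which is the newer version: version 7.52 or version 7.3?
version 7.52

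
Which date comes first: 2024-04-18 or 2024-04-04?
2024-04-04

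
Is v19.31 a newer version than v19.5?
Yes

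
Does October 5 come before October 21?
Yes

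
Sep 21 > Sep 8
True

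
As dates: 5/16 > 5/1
True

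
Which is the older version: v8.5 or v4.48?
v4.48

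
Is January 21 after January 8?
Yes. Day 21 comes after day 8 in January — this is a date comparison, not a decimal one (the decimal 1.21 would be smaller than 1.8).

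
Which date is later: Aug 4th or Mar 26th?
Aug 4th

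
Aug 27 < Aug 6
False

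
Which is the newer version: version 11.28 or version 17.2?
version 17.2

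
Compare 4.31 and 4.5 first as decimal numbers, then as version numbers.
As decimals: 4.31 < 4.5. As versions: v4.31 > v4.5 (minor version 31 > 5).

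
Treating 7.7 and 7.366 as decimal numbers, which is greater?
7.7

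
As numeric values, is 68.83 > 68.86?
False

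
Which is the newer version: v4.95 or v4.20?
v4.95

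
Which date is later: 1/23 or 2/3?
2/3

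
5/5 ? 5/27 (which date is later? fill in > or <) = <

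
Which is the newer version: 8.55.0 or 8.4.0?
8.55.0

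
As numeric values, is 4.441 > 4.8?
False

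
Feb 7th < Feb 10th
True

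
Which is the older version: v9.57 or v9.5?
v9.5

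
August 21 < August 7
False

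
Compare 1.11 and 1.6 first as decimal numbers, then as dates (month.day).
As decimals: 1.11 < 1.6. As dates: 1/11 is later than 1/6 (day 11 > day 6).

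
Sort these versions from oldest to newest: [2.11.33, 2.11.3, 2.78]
[2.11.3, 2.11.33, 2.78]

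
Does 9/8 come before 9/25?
Yes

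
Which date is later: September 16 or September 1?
September 16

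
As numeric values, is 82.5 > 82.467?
True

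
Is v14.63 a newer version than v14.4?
Yes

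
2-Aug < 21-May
False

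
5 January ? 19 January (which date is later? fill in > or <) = <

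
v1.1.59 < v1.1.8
False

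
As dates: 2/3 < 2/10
True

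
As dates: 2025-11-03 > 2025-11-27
False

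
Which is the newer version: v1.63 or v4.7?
v4.7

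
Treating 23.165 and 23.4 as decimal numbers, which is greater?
23.4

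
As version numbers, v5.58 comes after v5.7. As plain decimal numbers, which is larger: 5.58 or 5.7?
5.7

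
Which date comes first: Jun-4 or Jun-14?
Jun-4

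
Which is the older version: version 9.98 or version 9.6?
version 9.6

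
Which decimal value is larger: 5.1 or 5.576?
5.576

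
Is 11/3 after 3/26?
Yes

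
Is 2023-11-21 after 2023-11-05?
Yes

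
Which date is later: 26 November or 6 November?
26 November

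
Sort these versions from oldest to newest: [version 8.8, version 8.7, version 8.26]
[version 8.7, version 8.8, version 8.26]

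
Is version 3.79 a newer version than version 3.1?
Yes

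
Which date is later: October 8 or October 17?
October 17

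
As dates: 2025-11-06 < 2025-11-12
True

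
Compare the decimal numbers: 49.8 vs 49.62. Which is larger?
49.8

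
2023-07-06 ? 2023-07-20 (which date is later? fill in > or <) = <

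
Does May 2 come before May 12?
Yes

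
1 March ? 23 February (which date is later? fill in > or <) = >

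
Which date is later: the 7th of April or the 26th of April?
the 26th of April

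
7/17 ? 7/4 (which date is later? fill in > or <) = >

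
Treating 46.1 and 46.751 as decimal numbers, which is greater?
46.751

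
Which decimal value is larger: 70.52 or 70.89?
70.89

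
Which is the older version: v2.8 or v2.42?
v2.8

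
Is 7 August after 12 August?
No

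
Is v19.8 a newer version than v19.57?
No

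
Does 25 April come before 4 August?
Yes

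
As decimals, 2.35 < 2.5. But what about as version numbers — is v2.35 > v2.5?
True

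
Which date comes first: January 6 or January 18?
January 6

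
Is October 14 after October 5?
Yes. Day 14 comes after day 5 in October — this is a date comparison, not a decimal one (the decimal 10.14 would be smaller than 10.5).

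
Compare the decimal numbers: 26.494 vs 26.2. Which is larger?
26.494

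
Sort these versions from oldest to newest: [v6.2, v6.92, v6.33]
[v6.2, v6.33, v6.92]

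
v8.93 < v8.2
False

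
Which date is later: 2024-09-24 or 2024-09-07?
2024-09-24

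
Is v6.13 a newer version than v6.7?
Yes. Version numbers are compared segment by segment as integers, not as decimals: minor version 13 > 7, so v6.13 > v6.7 (even though the decimal 6.13 < 6.7).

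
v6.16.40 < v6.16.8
False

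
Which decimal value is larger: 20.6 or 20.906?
20.906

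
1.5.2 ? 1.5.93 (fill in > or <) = <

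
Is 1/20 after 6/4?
No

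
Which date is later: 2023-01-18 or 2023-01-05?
2023-01-18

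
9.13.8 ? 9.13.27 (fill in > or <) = <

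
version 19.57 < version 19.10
False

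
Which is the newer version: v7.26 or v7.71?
v7.71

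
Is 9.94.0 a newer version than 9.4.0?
Yes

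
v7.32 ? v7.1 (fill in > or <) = >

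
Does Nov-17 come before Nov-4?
No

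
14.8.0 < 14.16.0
True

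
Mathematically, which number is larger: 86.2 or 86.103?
86.2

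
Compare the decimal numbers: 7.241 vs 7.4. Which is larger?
7.4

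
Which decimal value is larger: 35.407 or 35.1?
35.407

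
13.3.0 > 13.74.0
False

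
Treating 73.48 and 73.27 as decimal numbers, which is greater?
73.48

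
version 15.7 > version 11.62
True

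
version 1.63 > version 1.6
True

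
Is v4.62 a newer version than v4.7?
Yes. Version numbers are compared segment by segment as integers, not as decimals: minor version 62 > 7, so v4.62 > v4.7 (even though the decimal 4.62 < 4.7).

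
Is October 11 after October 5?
Yes. Day 11 comes after day 5 in October — this is a date comparison, not a decimal one (the decimal 10.11 would be smaller than 10.5).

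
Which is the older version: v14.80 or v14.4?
v14.4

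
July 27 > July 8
True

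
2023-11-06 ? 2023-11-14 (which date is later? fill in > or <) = <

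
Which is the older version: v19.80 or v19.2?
v19.2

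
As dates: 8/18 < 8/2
False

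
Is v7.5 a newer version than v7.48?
No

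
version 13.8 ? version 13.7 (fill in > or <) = >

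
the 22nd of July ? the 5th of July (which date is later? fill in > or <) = >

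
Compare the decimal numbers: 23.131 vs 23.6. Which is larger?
23.6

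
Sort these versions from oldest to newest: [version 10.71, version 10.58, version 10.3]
[version 10.3, version 10.58, version 10.71]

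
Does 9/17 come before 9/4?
No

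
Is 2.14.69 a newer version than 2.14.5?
Yes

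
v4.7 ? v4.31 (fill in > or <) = <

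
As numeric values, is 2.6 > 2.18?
True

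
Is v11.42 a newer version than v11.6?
Yes. Version numbers are compared segment by segment as integers, not as decimals: minor version 42 > 6, so v11.42 > v11.6 (even though the decimal 11.42 < 11.6).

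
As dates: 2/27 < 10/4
True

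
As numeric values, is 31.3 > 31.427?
False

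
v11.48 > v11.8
True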